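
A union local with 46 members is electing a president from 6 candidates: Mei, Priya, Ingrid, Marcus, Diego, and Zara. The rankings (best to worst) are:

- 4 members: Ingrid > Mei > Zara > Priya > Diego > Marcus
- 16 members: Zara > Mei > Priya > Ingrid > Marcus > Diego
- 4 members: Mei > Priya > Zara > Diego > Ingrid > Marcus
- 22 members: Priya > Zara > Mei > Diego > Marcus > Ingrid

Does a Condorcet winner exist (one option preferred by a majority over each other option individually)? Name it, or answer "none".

none

Checking pairwise contests:
Zara beats Mei 38–8.
Mei beats Priya 24–22.
Mei beats Ingrid 42–4.
Mei beats Marcus 46–0.
Mei beats Diego 46–0.
Priya beats Zara 26–20.
Every option loses at least one head-to-head, so there is no Condorcet winner.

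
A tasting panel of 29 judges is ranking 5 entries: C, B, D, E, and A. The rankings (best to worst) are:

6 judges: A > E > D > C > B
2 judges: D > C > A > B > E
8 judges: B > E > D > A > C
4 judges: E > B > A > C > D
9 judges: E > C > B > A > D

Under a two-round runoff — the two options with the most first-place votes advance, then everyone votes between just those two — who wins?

E

Round 1 first-place votes: C 0, B 8, D 2, E 13, A 6.
E and B advance.
Runoff: E is preferred to B by 19 voters; B by 10.
E wins the runoff.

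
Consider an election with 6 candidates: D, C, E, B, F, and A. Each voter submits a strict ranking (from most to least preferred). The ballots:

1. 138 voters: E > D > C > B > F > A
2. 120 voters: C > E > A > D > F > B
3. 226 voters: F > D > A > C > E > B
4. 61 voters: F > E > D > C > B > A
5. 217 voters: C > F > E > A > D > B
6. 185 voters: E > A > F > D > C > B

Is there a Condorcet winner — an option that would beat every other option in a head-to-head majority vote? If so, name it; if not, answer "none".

none

Checking pairwise contests:
E beats D 721–226.
D beats C 610–337.
C beats E 563–384.
D beats B 947–0.
C beats F 475–472.
C beats A 536–411.
Every option loses at least one head-to-head, so there is no Condorcet winner.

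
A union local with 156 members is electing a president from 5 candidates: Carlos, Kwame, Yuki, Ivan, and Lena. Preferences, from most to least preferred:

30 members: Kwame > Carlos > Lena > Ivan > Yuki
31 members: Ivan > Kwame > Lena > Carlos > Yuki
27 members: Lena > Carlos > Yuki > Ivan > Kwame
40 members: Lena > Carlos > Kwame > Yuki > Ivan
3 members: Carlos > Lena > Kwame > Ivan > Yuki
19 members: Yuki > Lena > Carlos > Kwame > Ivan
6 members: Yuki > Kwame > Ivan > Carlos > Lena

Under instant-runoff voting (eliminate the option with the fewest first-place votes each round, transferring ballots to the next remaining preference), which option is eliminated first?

Round 1: Carlos 3, Kwame 30, Yuki 25, Ivan 31, Lena 67. Eliminate Carlos.

Carlos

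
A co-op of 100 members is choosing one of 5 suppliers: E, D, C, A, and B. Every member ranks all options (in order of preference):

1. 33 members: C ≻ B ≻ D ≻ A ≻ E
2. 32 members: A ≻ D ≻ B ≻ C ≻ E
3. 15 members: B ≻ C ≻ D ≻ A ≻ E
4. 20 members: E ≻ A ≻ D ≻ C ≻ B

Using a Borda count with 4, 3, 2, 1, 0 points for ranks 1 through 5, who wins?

E: 33·0 + 32·0 + 15·0 + 20·4 = 80
D: 33·2 + 32·3 + 15·2 + 20·2 = 232
C: 33·4 + 32·1 + 15·3 + 20·1 = 229
A: 33·1 + 32·4 + 15·1 + 20·3 = 236
B: 33·3 + 32·2 + 15·4 + 20·0 = 223
A has the highest Borda score (236).

A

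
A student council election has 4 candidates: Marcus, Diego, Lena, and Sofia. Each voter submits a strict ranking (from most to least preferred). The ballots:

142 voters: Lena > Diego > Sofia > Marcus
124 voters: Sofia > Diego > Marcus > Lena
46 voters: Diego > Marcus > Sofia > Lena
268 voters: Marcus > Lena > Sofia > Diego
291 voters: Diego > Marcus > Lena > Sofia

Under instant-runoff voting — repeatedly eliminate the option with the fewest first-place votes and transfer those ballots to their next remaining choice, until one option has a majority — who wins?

Round 1: Marcus 268, Diego 337, Lena 142, Sofia 124. Eliminate Sofia.
Round 2: Marcus 268, Diego 461, Lena 142. Diego has a majority.

Diego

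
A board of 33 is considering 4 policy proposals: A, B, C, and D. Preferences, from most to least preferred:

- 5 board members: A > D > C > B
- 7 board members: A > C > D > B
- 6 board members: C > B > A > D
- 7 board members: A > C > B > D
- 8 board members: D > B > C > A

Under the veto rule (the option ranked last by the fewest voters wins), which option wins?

Last-place votes: A 8, B 12, C 0, D 13.
C is ranked last by the fewest voters, so C wins.

C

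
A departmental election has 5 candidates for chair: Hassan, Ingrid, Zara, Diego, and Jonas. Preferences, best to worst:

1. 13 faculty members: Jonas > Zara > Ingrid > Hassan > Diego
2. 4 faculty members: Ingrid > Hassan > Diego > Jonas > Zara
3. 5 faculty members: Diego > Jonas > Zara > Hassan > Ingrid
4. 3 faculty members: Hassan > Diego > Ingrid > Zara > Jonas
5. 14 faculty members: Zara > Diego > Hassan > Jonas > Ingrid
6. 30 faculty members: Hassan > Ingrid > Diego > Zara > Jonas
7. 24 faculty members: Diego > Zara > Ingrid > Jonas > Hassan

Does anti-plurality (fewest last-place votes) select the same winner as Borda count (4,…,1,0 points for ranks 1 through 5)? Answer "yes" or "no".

no

Anti-plurality — last-place votes: Hassan 24, Ingrid 19, Zara 4, Diego 13, Jonas 33. Winner: Zara.
Borda — scores: Hassan 190, Ingrid 186, Zara 210, Diego 235, Jonas 109. Winner: Diego.
The two methods disagree.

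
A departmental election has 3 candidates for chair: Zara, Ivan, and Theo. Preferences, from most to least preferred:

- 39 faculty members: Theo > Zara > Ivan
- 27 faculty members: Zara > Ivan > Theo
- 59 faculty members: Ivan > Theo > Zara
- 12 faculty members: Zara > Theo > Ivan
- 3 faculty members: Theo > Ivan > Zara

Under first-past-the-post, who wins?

Ivan

First-place votes: Zara 39, Ivan 59, Theo 42.
Ivan has the most first-place votes.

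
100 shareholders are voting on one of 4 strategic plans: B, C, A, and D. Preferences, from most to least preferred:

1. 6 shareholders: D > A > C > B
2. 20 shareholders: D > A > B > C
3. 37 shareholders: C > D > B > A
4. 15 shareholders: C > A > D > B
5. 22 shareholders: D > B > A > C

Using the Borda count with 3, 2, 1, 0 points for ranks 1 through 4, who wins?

D

B: 6·0 + 20·1 + 37·1 + 15·0 + 22·2 = 101
C: 6·1 + 20·0 + 37·3 + 15·3 + 22·0 = 162
A: 6·2 + 20·2 + 37·0 + 15·2 + 22·1 = 104
D: 6·3 + 20·3 + 37·2 + 15·1 + 22·3 = 233
D has the highest Borda score (233).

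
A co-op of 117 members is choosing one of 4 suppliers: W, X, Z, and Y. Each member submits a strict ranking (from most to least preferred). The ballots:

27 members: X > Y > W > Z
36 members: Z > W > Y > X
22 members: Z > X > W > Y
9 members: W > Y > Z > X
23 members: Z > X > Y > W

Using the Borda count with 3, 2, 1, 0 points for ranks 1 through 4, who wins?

W: 27·1 + 36·2 + 22·1 + 9·3 + 23·0 = 148
X: 27·3 + 36·0 + 22·2 + 9·0 + 23·2 = 171
Z: 27·0 + 36·3 + 22·3 + 9·1 + 23·3 = 252
Y: 27·2 + 36·1 + 22·0 + 9·2 + 23·1 = 131
Z has the highest Borda score (252).

Z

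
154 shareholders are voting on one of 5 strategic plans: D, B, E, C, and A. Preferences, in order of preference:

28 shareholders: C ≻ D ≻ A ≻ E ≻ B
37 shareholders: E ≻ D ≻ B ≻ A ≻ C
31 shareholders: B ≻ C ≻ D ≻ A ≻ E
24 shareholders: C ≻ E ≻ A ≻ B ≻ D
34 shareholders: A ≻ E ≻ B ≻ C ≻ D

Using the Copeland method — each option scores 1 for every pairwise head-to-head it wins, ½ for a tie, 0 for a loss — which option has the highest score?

D: beats A; loses to B, E, and C → score 1.
B: beats D and C; loses to E and A → score 2.
E: beats D and B; loses to C and A → score 2.
C: beats D, E, and A; loses to B → score 3.
A: beats B and E; loses to D and C → score 2.
C has the best pairwise record.

C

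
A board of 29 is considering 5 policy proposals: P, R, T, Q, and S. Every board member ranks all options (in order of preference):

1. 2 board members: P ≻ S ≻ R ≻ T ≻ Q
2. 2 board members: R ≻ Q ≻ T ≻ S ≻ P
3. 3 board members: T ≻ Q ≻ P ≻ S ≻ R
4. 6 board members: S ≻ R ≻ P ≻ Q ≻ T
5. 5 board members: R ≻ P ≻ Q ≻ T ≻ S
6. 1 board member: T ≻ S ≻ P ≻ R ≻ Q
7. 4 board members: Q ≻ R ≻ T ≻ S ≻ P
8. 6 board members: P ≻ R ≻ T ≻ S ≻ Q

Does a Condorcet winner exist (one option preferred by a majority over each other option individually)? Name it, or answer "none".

R

R vs P: 17–12 for R.
R vs T: 25–4 for R.
R vs Q: 22–7 for R.
R vs S: 17–12 for R.
R beats every other option head-to-head.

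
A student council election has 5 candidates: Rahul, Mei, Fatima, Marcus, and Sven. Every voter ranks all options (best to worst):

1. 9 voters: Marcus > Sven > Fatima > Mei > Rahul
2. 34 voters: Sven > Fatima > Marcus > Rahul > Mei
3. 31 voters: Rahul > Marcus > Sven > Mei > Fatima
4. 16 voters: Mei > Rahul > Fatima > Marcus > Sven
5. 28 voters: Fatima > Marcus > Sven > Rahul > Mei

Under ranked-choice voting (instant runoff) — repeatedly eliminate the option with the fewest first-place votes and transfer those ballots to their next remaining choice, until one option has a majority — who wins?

Round 1: Rahul 31, Mei 16, Fatima 28, Marcus 9, Sven 34. Eliminate Marcus.
Round 2: Rahul 31, Mei 16, Fatima 28, Sven 43. Eliminate Mei.
Round 3: Rahul 47, Fatima 28, Sven 43. Eliminate Fatima.
Round 4: Rahul 47, Sven 71. Sven has a majority.

Sven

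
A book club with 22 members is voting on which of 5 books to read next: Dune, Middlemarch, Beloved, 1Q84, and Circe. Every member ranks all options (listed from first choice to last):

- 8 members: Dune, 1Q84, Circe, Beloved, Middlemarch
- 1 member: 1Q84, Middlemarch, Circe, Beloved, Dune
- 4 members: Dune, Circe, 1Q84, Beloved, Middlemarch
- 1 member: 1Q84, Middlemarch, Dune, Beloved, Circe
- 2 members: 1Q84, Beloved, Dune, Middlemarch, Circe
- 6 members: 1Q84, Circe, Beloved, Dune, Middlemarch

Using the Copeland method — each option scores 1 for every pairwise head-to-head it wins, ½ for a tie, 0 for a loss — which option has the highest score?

Dune: beats Middlemarch, Beloved, 1Q84, and Circe → score 4.
Middlemarch: loses to Dune, Beloved, 1Q84, and Circe → score 0.
Beloved: beats Middlemarch; loses to Dune, 1Q84, and Circe → score 1.
1Q84: beats Middlemarch, Beloved, and Circe; loses to Dune → score 3.
Circe: beats Middlemarch and Beloved; loses to Dune and 1Q84 → score 2.
Dune has the best pairwise record.

Dune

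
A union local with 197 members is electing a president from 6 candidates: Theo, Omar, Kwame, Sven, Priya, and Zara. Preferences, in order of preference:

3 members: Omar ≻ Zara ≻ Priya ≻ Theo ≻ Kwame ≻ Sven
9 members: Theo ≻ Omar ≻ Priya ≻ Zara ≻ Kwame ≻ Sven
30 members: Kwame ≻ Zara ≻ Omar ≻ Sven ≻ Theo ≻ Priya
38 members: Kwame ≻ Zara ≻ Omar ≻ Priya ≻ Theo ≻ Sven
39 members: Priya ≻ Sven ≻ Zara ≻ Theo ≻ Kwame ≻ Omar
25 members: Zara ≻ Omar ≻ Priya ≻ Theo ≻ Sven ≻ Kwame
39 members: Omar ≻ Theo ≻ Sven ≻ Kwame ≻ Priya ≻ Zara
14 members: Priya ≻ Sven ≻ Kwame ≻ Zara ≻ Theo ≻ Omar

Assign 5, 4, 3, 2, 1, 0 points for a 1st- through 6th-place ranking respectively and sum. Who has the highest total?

Theo: 3·2 + 9·5 + 30·1 + 38·1 + 39·2 + 25·2 + 39·4 + 14·1 = 417
Omar: 3·5 + 9·4 + 30·3 + 38·3 + 39·0 + 25·4 + 39·5 + 14·0 = 550
Kwame: 3·1 + 9·1 + 30·5 + 38·5 + 39·1 + 25·0 + 39·2 + 14·3 = 511
Sven: 3·0 + 9·0 + 30·2 + 38·0 + 39·4 + 25·1 + 39·3 + 14·4 = 414
Priya: 3·3 + 9·3 + 30·0 + 38·2 + 39·5 + 25·3 + 39·1 + 14·5 = 491
Zara: 3·4 + 9·2 + 30·4 + 38·4 + 39·3 + 25·5 + 39·0 + 14·2 = 572
Zara has the highest Borda score (572).

Zara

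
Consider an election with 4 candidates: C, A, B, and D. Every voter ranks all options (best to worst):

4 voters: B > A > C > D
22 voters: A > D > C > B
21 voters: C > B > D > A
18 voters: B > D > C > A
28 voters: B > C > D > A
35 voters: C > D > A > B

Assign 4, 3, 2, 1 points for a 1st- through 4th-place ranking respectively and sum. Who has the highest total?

C: 4·2 + 22·2 + 21·4 + 18·2 + 28·3 + 35·4 = 396
A: 4·3 + 22·4 + 21·1 + 18·1 + 28·1 + 35·2 = 237
B: 4·4 + 22·1 + 21·3 + 18·4 + 28·4 + 35·1 = 320
D: 4·1 + 22·3 + 21·2 + 18·3 + 28·2 + 35·3 = 327
C has the highest Borda score (396).

C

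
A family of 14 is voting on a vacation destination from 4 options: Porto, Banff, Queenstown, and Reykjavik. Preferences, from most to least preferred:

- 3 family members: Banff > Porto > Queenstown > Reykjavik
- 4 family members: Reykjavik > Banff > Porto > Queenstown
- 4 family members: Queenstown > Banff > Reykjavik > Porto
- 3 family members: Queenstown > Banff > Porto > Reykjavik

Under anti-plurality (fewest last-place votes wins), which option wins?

Banff

Last-place votes: Porto 4, Banff 0, Queenstown 4, Reykjavik 6.
Banff is ranked last by the fewest voters, so Banff wins.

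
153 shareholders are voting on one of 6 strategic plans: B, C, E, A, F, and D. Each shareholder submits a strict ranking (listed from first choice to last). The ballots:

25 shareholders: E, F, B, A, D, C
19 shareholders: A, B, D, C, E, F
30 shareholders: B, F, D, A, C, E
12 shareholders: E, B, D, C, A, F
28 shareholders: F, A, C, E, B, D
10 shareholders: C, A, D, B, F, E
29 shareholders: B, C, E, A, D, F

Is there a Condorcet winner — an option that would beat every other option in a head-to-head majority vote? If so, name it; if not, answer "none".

B

B vs C: 115–38 for B.
B vs E: 88–65 for B.
B vs A: 96–57 for B.
B vs F: 100–53 for B.
B vs D: 143–10 for B.
B beats every other option head-to-head.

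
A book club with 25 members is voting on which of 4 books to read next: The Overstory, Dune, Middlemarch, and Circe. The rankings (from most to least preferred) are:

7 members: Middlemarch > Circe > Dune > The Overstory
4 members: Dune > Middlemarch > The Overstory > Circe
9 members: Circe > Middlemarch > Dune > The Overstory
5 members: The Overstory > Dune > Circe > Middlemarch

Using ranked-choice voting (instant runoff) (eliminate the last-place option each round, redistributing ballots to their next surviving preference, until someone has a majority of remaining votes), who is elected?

Round 1: The Overstory 5, Dune 4, Middlemarch 7, Circe 9. Eliminate Dune.
Round 2: The Overstory 5, Middlemarch 11, Circe 9. Eliminate The Overstory.
Round 3: Middlemarch 11, Circe 14. Circe has a majority.

Circe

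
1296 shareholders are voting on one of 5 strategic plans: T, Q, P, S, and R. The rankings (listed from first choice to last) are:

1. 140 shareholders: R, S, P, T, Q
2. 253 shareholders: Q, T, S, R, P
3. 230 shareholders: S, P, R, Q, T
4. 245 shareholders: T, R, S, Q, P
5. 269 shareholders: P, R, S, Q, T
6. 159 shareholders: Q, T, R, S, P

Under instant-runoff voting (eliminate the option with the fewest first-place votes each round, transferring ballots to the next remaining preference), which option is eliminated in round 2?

T

Round 1: T 245, Q 412, P 269, S 230, R 140. Eliminate R.
Round 2: T 245, Q 412, P 269, S 370. Eliminate T.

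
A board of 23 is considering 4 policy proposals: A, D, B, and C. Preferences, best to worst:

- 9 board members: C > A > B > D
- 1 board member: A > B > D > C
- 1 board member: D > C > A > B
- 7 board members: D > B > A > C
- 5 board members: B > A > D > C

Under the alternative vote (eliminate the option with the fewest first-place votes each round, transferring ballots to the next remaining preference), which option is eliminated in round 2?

Round 1: A 1, D 8, B 5, C 9. Eliminate A.
Round 2: D 8, B 6, C 9. Eliminate B.

B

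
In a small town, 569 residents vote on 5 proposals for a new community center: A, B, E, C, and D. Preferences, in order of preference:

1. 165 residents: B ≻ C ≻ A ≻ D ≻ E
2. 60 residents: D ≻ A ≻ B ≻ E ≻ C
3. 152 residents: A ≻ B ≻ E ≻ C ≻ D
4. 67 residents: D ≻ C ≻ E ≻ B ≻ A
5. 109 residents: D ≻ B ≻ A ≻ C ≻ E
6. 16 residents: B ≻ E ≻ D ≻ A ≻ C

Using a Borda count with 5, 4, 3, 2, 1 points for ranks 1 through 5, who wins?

B

A: 165·3 + 60·4 + 152·5 + 67·1 + 109·3 + 16·2 = 1921
B: 165·5 + 60·3 + 152·4 + 67·2 + 109·4 + 16·5 = 2263
E: 165·1 + 60·2 + 152·3 + 67·3 + 109·1 + 16·4 = 1115
C: 165·4 + 60·1 + 152·2 + 67·4 + 109·2 + 16·1 = 1526
D: 165·2 + 60·5 + 152·1 + 67·5 + 109·5 + 16·3 = 1710
B has the highest Borda score (2263).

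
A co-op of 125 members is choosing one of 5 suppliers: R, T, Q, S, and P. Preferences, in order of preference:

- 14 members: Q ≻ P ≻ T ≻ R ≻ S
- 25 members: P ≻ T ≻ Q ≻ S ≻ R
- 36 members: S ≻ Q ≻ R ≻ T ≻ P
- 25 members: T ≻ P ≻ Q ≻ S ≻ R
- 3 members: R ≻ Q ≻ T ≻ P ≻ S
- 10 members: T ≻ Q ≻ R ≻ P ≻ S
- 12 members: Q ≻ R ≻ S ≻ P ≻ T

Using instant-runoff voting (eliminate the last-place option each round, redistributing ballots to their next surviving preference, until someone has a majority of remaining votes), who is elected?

Round 1: R 3, T 35, Q 26, S 36, P 25. Eliminate R.
Round 2: T 35, Q 29, S 36, P 25. Eliminate P.
Round 3: T 60, Q 29, S 36. Eliminate Q.
Round 4: T 77, S 48. T has a majority.

T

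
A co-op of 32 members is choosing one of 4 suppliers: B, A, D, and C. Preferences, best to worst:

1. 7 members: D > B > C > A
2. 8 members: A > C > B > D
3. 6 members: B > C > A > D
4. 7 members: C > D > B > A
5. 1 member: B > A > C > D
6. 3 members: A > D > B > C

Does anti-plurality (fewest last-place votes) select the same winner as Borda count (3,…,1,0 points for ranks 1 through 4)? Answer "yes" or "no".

Anti-plurality — last-place votes: B 0, A 14, D 15, C 3. Winner: B.
Borda — scores: B 53, A 41, D 41, C 57. Winner: C.
The two methods disagree.

no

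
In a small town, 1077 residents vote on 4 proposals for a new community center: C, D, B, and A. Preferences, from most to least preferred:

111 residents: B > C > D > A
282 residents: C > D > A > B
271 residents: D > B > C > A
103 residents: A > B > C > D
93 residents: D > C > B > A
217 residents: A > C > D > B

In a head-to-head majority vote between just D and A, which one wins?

Voters preferring D to A: 757; preferring A to D: 320.
D wins the head-to-head.

D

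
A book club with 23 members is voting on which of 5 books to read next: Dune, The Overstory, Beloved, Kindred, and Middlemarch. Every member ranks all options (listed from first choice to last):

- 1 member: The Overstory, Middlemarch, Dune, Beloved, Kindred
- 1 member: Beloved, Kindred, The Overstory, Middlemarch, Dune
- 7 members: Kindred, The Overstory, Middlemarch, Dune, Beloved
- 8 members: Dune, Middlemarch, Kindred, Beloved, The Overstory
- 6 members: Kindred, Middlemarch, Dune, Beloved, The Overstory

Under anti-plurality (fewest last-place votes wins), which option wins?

Last-place votes: Dune 1, The Overstory 14, Beloved 7, Kindred 1, Middlemarch 0.
Middlemarch is ranked last by the fewest voters, so Middlemarch wins.

Middlemarch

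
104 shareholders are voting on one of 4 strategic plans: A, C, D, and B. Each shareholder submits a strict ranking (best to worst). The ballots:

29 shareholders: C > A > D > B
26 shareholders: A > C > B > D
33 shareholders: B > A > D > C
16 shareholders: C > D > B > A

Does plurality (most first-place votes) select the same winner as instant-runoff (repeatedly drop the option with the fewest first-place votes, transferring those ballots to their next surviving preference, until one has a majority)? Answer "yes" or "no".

Plurality — first-place votes: A 26, C 45, D 0, B 33. Winner: C.
Instant-runoff — R1 A 26, C 45, D 0, B 33 (D out); R2 A 26, C 45, B 33 (A out); R3 C 71, B 33 (C winner). Winner: C.
The two methods agree.

yes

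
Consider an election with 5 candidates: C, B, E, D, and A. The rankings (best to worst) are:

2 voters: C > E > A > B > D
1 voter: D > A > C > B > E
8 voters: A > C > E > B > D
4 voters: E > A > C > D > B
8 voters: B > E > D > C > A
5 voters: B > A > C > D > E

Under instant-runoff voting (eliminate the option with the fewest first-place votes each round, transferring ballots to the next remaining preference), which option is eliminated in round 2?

C

Round 1: C 2, B 13, E 4, D 1, A 8. Eliminate D.
Round 2: C 2, B 13, E 4, A 9. Eliminate C.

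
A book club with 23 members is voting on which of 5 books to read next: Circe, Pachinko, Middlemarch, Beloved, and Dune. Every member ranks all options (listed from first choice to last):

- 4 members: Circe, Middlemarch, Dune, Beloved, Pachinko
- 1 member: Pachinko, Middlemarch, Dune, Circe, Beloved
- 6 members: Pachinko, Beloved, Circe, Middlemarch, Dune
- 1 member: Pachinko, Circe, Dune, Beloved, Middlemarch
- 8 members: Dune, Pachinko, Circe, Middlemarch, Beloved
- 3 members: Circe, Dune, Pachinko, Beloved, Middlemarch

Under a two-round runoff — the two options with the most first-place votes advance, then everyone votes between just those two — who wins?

Round 1 first-place votes: Circe 7, Pachinko 8, Middlemarch 0, Beloved 0, Dune 8.
Dune and Pachinko advance.
Runoff: Dune is preferred to Pachinko by 15 voters; Pachinko by 8.
Dune wins the runoff.

Dune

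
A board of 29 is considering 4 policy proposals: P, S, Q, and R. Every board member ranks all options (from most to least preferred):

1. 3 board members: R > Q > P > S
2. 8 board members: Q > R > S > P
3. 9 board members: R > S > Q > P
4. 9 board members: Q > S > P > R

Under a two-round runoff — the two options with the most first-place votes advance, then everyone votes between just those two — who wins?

Round 1 first-place votes: P 0, S 0, Q 17, R 12.
Q and R advance.
Runoff: Q is preferred to R by 17 voters; R by 12.
Q wins the runoff.

Q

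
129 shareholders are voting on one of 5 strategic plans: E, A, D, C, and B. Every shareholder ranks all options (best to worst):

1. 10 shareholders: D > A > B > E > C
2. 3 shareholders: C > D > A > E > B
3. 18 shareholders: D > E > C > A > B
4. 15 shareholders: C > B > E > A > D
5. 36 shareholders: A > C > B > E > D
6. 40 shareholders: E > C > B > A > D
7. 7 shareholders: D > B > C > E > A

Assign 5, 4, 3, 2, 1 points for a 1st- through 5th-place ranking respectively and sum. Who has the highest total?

E: 10·2 + 3·2 + 18·4 + 15·3 + 36·2 + 40·5 + 7·2 = 429
A: 10·4 + 3·3 + 18·2 + 15·2 + 36·5 + 40·2 + 7·1 = 382
D: 10·5 + 3·4 + 18·5 + 15·1 + 36·1 + 40·1 + 7·5 = 278
C: 10·1 + 3·5 + 18·3 + 15·5 + 36·4 + 40·4 + 7·3 = 479
B: 10·3 + 3·1 + 18·1 + 15·4 + 36·3 + 40·3 + 7·4 = 367
C has the highest Borda score (479).

C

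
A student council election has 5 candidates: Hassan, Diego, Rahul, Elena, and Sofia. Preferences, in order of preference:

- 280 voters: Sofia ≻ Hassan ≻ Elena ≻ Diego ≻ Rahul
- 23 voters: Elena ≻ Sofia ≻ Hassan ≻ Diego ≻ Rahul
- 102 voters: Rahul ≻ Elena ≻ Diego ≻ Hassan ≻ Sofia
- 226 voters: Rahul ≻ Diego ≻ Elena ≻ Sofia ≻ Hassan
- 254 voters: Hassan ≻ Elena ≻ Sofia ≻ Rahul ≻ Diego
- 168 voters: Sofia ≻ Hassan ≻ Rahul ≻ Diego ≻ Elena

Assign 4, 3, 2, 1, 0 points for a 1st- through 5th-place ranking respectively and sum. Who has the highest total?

Sofia

Hassan: 280·3 + 23·2 + 102·1 + 226·0 + 254·4 + 168·3 = 2508
Diego: 280·1 + 23·1 + 102·2 + 226·3 + 254·0 + 168·1 = 1353
Rahul: 280·0 + 23·0 + 102·4 + 226·4 + 254·1 + 168·2 = 1902
Elena: 280·2 + 23·4 + 102·3 + 226·2 + 254·3 + 168·0 = 2172
Sofia: 280·4 + 23·3 + 102·0 + 226·1 + 254·2 + 168·4 = 2595
Sofia has the highest Borda score (2595).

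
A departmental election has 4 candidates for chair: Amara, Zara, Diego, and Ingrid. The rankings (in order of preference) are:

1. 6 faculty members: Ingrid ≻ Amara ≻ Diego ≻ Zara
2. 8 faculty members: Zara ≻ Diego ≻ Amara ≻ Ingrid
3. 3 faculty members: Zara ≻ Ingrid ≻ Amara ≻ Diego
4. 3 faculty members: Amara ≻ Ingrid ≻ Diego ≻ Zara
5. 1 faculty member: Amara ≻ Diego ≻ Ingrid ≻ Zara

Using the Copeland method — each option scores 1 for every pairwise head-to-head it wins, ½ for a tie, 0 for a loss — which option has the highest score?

Zara

Amara: beats Diego and Ingrid; loses to Zara → score 2.
Zara: beats Amara, Diego, and Ingrid → score 3.
Diego: loses to Amara, Zara, and Ingrid → score 0.
Ingrid: beats Diego; loses to Amara and Zara → score 1.
Zara has the best pairwise record.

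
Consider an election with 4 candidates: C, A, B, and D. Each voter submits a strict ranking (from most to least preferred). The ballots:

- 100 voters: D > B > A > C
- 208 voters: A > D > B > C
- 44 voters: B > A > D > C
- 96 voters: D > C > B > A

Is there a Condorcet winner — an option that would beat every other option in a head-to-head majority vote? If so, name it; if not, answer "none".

Checking pairwise contests:
A beats C 352–96.
B beats A 240–208.
D beats B 404–44.
A beats D 252–196.
Every option loses at least one head-to-head, so there is no Condorcet winner.

none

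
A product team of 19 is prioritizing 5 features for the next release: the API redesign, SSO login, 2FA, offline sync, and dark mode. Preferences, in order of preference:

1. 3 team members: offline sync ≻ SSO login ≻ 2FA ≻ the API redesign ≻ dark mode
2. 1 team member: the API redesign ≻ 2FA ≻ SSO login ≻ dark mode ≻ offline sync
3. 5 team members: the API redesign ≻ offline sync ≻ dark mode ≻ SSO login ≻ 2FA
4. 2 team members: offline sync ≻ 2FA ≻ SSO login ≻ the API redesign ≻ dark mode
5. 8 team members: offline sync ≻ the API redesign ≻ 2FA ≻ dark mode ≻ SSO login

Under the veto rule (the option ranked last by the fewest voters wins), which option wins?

the API redesign

Last-place votes: the API redesign 0, SSO login 8, 2FA 5, offline sync 1, dark mode 5.
the API redesign is ranked last by the fewest voters, so the API redesign wins.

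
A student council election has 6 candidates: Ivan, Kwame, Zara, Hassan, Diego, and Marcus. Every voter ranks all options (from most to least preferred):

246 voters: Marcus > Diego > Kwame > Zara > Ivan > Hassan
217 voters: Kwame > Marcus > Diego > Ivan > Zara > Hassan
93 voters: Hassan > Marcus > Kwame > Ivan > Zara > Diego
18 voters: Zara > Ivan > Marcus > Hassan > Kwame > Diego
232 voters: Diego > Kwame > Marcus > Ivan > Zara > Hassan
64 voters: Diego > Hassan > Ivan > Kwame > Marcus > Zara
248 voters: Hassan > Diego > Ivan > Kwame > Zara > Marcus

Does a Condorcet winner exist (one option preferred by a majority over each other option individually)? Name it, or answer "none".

none

Checking pairwise contests:
Kwame beats Ivan 788–330.
Diego beats Kwame 790–328.
Ivan beats Zara 854–264.
Ivan beats Hassan 713–405.
Marcus beats Diego 574–544.
Kwame beats Marcus 761–357.
Every option loses at least one head-to-head, so there is no Condorcet winner.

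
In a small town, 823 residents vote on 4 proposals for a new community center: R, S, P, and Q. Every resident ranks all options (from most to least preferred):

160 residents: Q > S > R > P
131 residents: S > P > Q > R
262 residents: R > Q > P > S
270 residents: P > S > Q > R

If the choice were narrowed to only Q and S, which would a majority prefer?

Voters preferring Q to S: 422; preferring S to Q: 401.
Q wins the head-to-head.

Q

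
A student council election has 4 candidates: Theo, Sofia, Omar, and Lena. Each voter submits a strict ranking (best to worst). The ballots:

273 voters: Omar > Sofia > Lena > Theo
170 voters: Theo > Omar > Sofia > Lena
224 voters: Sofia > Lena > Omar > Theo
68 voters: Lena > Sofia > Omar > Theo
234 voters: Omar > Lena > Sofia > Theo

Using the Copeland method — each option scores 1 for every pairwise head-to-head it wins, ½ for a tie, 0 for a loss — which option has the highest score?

Theo: loses to Sofia, Omar, and Lena → score 0.
Sofia: beats Theo and Lena; loses to Omar → score 2.
Omar: beats Theo, Sofia, and Lena → score 3.
Lena: beats Theo; loses to Sofia and Omar → score 1.
Omar has the best pairwise record.

Omar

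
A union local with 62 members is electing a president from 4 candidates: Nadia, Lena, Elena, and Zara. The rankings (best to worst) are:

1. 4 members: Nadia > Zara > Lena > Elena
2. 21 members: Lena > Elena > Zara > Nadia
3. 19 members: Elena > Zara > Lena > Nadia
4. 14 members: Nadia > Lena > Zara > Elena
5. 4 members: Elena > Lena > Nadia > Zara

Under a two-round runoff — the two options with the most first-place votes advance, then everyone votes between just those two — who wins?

Round 1 first-place votes: Nadia 18, Lena 21, Elena 23, Zara 0.
Elena and Lena advance.
Runoff: Elena is preferred to Lena by 23 voters; Lena by 39.
Lena wins the runoff.

Lena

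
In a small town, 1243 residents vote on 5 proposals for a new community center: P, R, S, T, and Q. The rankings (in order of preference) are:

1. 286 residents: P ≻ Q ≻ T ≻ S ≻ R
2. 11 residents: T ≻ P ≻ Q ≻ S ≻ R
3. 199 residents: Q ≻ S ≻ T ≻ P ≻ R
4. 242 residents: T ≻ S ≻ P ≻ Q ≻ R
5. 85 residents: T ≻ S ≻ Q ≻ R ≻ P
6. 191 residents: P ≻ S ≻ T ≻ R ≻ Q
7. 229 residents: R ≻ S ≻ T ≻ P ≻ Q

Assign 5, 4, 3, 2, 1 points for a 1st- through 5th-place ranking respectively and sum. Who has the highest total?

T

P: 286·5 + 11·4 + 199·2 + 242·3 + 85·1 + 191·5 + 229·2 = 4096
R: 286·1 + 11·1 + 199·1 + 242·1 + 85·2 + 191·2 + 229·5 = 2435
S: 286·2 + 11·2 + 199·4 + 242·4 + 85·4 + 191·4 + 229·4 = 4378
T: 286·3 + 11·5 + 199·3 + 242·5 + 85·5 + 191·3 + 229·3 = 4405
Q: 286·4 + 11·3 + 199·5 + 242·2 + 85·3 + 191·1 + 229·1 = 3331
T has the highest Borda score (4405).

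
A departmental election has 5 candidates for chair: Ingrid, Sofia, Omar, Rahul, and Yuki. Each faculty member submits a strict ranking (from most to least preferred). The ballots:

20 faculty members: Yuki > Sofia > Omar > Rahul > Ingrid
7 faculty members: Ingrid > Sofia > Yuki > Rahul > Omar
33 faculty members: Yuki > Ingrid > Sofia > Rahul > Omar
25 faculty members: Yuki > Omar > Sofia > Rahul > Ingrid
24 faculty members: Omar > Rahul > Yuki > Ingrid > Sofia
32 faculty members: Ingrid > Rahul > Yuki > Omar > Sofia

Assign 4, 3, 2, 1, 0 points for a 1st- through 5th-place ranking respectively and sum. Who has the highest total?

Yuki

Ingrid: 20·0 + 7·4 + 33·3 + 25·0 + 24·1 + 32·4 = 279
Sofia: 20·3 + 7·3 + 33·2 + 25·2 + 24·0 + 32·0 = 197
Omar: 20·2 + 7·0 + 33·0 + 25·3 + 24·4 + 32·1 = 243
Rahul: 20·1 + 7·1 + 33·1 + 25·1 + 24·3 + 32·3 = 253
Yuki: 20·4 + 7·2 + 33·4 + 25·4 + 24·2 + 32·2 = 438
Yuki has the highest Borda score (438).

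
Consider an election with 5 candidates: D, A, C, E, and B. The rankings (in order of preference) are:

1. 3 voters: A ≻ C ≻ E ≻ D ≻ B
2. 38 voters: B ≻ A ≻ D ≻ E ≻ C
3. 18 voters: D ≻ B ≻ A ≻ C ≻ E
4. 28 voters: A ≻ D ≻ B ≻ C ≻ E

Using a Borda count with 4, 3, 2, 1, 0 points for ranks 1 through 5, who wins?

D: 3·1 + 38·2 + 18·4 + 28·3 = 235
A: 3·4 + 38·3 + 18·2 + 28·4 = 274
C: 3·3 + 38·0 + 18·1 + 28·1 = 55
E: 3·2 + 38·1 + 18·0 + 28·0 = 44
B: 3·0 + 38·4 + 18·3 + 28·2 = 262
A has the highest Borda score (274).

A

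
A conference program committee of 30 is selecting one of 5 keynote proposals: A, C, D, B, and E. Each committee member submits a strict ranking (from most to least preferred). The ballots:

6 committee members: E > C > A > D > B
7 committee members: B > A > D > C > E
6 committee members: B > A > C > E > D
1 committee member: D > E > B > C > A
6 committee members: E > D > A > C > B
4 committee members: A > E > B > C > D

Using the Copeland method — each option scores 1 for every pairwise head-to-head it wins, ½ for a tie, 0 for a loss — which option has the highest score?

A

A: beats C, D, B, and E → score 4.
C: beats D; loses to A, B, and E → score 1.
D: loses to A, C, B, and E → score 0.
B: beats C and D; loses to A and E → score 2.
E: beats C, D, and B; loses to A → score 3.
A has the best pairwise record.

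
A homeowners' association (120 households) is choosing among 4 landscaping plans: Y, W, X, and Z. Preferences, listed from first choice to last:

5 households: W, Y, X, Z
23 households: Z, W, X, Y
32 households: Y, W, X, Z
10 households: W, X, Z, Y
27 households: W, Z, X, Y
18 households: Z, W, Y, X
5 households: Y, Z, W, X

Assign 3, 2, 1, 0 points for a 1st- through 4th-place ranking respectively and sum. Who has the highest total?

W

Y: 5·2 + 23·0 + 32·3 + 10·0 + 27·0 + 18·1 + 5·3 = 139
W: 5·3 + 23·2 + 32·2 + 10·3 + 27·3 + 18·2 + 5·1 = 277
X: 5·1 + 23·1 + 32·1 + 10·2 + 27·1 + 18·0 + 5·0 = 107
Z: 5·0 + 23·3 + 32·0 + 10·1 + 27·2 + 18·3 + 5·2 = 197
W has the highest Borda score (277).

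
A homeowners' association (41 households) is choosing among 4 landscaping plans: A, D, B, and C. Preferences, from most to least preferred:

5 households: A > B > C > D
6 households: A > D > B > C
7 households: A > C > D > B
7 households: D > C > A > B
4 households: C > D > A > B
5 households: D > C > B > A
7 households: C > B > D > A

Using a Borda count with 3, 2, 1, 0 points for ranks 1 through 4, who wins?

C

A: 5·3 + 6·3 + 7·3 + 7·1 + 4·1 + 5·0 + 7·0 = 65
D: 5·0 + 6·2 + 7·1 + 7·3 + 4·2 + 5·3 + 7·1 = 70
B: 5·2 + 6·1 + 7·0 + 7·0 + 4·0 + 5·1 + 7·2 = 35
C: 5·1 + 6·0 + 7·2 + 7·2 + 4·3 + 5·2 + 7·3 = 76
C has the highest Borda score (76).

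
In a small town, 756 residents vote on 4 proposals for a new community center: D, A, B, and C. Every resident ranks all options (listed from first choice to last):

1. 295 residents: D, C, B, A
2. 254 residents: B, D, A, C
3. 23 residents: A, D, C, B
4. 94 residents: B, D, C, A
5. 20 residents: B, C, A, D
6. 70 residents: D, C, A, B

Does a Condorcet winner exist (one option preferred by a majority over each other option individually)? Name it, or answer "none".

D

D vs A: 713–43 for D.
D vs B: 388–368 for D.
D vs C: 736–20 for D.
D beats every other option head-to-head.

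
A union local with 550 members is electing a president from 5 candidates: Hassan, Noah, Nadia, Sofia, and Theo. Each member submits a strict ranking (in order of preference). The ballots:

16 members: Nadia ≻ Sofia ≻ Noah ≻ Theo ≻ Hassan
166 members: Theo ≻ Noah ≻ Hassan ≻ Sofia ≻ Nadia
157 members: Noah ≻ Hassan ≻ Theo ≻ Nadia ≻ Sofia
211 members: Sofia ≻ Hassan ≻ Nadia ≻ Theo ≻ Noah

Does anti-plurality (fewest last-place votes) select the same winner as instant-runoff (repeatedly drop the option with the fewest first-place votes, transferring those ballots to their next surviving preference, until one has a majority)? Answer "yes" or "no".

Anti-plurality — last-place votes: Hassan 16, Noah 211, Nadia 166, Sofia 157, Theo 0. Winner: Theo.
Instant-runoff — R1 Hassan 0, Noah 157, Nadia 16, Sofia 211, Theo 166 (Hassan out); R2 Noah 157, Nadia 16, Sofia 211, Theo 166 (Nadia out); R3 Noah 157, Sofia 227, Theo 166 (Noah out); R4 Sofia 227, Theo 323 (Theo winner). Winner: Theo.
The two methods agree.

yes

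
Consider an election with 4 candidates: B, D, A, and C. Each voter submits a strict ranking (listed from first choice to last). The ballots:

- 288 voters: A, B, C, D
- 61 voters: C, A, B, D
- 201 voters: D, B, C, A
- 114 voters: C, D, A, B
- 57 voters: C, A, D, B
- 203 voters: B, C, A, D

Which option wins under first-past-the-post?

First-place votes: B 203, D 201, A 288, C 232.
A has the most first-place votes.

A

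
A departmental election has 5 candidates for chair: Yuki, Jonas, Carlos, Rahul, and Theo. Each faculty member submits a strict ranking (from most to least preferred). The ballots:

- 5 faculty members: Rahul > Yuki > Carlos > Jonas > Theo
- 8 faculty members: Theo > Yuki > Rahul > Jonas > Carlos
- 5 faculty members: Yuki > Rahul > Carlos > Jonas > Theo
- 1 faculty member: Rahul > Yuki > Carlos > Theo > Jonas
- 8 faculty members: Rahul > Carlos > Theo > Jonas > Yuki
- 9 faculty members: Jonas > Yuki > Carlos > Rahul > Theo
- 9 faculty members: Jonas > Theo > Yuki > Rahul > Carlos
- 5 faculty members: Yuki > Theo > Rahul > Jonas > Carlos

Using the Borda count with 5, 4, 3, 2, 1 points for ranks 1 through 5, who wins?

Yuki

Yuki: 5·4 + 8·4 + 5·5 + 1·4 + 8·1 + 9·4 + 9·3 + 5·5 = 177
Jonas: 5·2 + 8·2 + 5·2 + 1·1 + 8·2 + 9·5 + 9·5 + 5·2 = 153
Carlos: 5·3 + 8·1 + 5·3 + 1·3 + 8·4 + 9·3 + 9·1 + 5·1 = 114
Rahul: 5·5 + 8·3 + 5·4 + 1·5 + 8·5 + 9·2 + 9·2 + 5·3 = 165
Theo: 5·1 + 8·5 + 5·1 + 1·2 + 8·3 + 9·1 + 9·4 + 5·4 = 141
Yuki has the highest Borda score (177).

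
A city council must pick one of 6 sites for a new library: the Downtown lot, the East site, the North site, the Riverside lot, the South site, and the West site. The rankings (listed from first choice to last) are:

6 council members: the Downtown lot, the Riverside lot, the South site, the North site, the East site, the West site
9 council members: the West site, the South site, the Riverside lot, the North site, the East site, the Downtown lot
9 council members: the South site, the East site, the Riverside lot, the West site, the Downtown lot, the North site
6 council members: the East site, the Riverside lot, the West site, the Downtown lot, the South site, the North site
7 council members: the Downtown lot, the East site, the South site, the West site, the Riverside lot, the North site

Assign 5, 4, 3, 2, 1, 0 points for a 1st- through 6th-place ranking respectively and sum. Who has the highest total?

the Downtown lot: 6·5 + 9·0 + 9·1 + 6·2 + 7·5 = 86
the East site: 6·1 + 9·1 + 9·4 + 6·5 + 7·4 = 109
the North site: 6·2 + 9·2 + 9·0 + 6·0 + 7·0 = 30
the Riverside lot: 6·4 + 9·3 + 9·3 + 6·4 + 7·1 = 109
the South site: 6·3 + 9·4 + 9·5 + 6·1 + 7·3 = 126
the West site: 6·0 + 9·5 + 9·2 + 6·3 + 7·2 = 95
the South site has the highest Borda score (126).

the South site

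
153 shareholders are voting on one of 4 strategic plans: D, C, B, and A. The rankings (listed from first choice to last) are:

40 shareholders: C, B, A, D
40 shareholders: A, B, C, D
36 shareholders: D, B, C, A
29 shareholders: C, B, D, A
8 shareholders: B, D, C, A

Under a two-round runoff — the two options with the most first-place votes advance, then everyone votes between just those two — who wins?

Round 1 first-place votes: D 36, C 69, B 8, A 40.
C and A advance.
Runoff: C is preferred to A by 113 voters; A by 40.
C wins the runoff.

C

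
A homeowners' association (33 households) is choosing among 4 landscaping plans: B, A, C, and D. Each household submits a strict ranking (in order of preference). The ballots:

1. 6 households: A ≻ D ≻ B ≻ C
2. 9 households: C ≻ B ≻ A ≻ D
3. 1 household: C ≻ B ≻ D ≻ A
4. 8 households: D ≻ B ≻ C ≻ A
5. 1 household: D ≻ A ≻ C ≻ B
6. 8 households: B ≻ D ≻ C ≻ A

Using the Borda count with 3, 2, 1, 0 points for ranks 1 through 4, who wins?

B

B: 6·1 + 9·2 + 1·2 + 8·2 + 1·0 + 8·3 = 66
A: 6·3 + 9·1 + 1·0 + 8·0 + 1·2 + 8·0 = 29
C: 6·0 + 9·3 + 1·3 + 8·1 + 1·1 + 8·1 = 47
D: 6·2 + 9·0 + 1·1 + 8·3 + 1·3 + 8·2 = 56
B has the highest Borda score (66).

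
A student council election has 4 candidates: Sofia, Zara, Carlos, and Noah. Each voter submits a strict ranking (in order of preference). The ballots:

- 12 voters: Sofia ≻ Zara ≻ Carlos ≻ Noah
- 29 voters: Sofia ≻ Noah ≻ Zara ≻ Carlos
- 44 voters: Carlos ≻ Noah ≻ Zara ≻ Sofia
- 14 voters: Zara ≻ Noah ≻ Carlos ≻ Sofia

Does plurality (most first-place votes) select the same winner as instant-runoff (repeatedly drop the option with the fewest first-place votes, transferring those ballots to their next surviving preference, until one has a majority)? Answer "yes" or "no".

yes

Plurality — first-place votes: Sofia 41, Zara 14, Carlos 44, Noah 0. Winner: Carlos.
Instant-runoff — R1 Sofia 41, Zara 14, Carlos 44, Noah 0 (Noah out); R2 Sofia 41, Zara 14, Carlos 44 (Zara out); R3 Sofia 41, Carlos 58 (Carlos winner). Winner: Carlos.
The two methods agree.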